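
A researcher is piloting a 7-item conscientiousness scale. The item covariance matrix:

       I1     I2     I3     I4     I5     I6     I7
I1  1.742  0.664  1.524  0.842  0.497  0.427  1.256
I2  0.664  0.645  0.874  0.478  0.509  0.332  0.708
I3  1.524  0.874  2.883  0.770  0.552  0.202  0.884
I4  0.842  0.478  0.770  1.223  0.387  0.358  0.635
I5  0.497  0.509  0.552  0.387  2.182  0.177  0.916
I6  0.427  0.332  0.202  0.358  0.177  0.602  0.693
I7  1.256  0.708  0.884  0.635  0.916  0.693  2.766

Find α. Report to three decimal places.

α = 0.810

Σσ²ᵢ = 1.742 + 0.645 + 2.883 + 1.223 + 2.182 + 0.602 + 2.766 = 12.043
Sum of the distinct covariances = 13.685
total variance = 12.043 + 2 × 13.685 = 39.413
α = (k/(k−1))·(1 − Σσ²ᵢ/total variance) = (7/6)·(1 − 12.043/39.413) = 0.810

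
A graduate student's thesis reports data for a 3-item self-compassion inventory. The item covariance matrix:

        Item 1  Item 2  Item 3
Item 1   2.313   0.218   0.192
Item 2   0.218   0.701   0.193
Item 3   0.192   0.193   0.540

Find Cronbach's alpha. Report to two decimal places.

Cronbach's alpha = 0.38

Σσ²ᵢ = 2.313 + 0.701 + 0.540 = 3.554
Sum of off-diagonal covariances = 0.603
Var(T) = 3.554 + 2 × 0.603 = 4.760
α = (k/(k−1))·(1 − Σσ²ᵢ/Var(T)) = (3/2)·(1 − 3.554/4.760) = 0.38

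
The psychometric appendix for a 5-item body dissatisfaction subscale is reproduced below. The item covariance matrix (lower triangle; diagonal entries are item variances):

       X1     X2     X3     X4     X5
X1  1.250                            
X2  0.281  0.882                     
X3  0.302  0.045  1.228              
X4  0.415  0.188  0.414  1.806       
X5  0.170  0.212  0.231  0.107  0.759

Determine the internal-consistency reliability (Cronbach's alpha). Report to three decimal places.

Cronbach's alpha = 0.555

sum of item variances = 1.250 + 0.882 + 1.228 + 1.806 + 0.759 = 5.925
Sum of off-diagonal covariances = 2.365
total variance = 5.925 + 2 × 2.365 = 10.655
α = (k/(k−1))·(1 − sum of item variances/total variance) = (5/4)·(1 − 5.925/10.655) = 0.555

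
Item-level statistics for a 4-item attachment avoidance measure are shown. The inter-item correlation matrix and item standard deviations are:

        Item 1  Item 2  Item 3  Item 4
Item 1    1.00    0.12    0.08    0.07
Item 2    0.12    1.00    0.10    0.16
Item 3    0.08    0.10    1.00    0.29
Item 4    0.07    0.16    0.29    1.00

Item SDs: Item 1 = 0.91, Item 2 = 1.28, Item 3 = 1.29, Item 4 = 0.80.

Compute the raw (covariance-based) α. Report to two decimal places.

α = 0.37

Σσ²ᵢ = 0.91² + 1.28² + 1.29² + 0.80² = 4.7706
Covariances σ_ij = r_ij · s_i · s_j:
  σ(Item 1,Item 2) = 0.12 × 0.91 × 1.28 = 0.1398
  σ(Item 1,Item 3) = 0.08 × 0.91 × 1.29 = 0.0939
  σ(Item 1,Item 4) = 0.07 × 0.91 × 0.80 = 0.0510
  σ(Item 2,Item 3) = 0.10 × 1.28 × 1.29 = 0.1651
  σ(Item 2,Item 4) = 0.16 × 1.28 × 0.80 = 0.1638
  σ(Item 3,Item 4) = 0.29 × 1.29 × 0.80 = 0.2993
σ²_T = Σσ²ᵢ + 2·Σσ_ij = 4.7706 + 2 × 0.9129 = 6.5964
α = (4/3)·(1 − 4.7706/6.5964) = 0.37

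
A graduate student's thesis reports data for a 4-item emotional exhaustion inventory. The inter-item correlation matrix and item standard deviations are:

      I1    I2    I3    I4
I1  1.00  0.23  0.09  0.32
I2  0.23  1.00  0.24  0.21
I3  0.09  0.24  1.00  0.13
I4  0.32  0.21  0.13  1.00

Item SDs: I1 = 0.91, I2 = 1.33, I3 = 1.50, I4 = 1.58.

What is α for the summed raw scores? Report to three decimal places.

α = 0.484

Σσ²ᵢ = 0.91² + 1.33² + 1.50² + 1.58² = 7.3434
Covariances σ_ij = r_ij · s_i · s_j:
  σ(I1,I2) = 0.23 × 0.91 × 1.33 = 0.2784
  σ(I1,I3) = 0.09 × 0.91 × 1.50 = 0.1229
  σ(I1,I4) = 0.32 × 0.91 × 1.58 = 0.4601
  σ(I2,I3) = 0.24 × 1.33 × 1.50 = 0.4788
  σ(I2,I4) = 0.21 × 1.33 × 1.58 = 0.4413
  σ(I3,I4) = 0.13 × 1.50 × 1.58 = 0.3081
σ²_T = Σσ²ᵢ + 2·Σσ_ij = 7.3434 + 2 × 2.0896 = 11.5226
α = (4/3)·(1 − 7.3434/11.5226) = 0.484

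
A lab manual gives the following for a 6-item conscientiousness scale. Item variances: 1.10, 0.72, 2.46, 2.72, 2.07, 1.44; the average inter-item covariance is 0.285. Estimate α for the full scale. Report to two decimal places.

α = 0.54

Σσᵢ² = 1.10 + 0.72 + 2.46 + 2.72 + 2.07 + 1.44 = 10.51
Sum of the 15 distinct covariances = 15 × 0.285 = 4.275
total variance = Σσᵢ² + 2·Σcov = 10.51 + 2 × 4.275 = 19.060
α = (6/5)·(1 − 10.51/19.060) = 0.54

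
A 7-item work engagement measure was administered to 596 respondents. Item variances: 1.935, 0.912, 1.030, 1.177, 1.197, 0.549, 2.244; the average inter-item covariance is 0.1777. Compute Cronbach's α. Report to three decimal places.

α = 0.527

sum of item variances = 1.935 + 0.912 + 1.030 + 1.177 + 1.197 + 0.549 + 2.244 = 9.044
Sum of the 21 distinct covariances = 21 × 0.1777 = 3.7317
Var(T) = sum of item variances + 2·Σcov = 9.044 + 2 × 3.7317 = 16.5074
α = (7/6)·(1 − 9.044/16.5074) = 0.527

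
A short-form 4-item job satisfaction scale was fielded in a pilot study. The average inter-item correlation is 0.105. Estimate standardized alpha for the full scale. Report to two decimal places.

Standardized α = k·r̄ / (1 + (k−1)·r̄) = 4 × 0.105 / (1 + 3 × 0.105)
  = 0.4200 / 1.3150 = 0.32

α = 0.32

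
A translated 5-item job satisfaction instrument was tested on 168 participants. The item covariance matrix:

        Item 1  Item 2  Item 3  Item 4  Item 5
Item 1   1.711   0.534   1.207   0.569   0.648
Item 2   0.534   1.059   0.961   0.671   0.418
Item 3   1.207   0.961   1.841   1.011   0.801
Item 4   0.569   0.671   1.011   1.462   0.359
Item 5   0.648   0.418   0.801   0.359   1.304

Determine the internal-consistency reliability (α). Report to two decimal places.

α = 0.83

ΣVar(i) = 1.711 + 1.059 + 1.841 + 1.462 + 1.304 = 7.377
Sum of off-diagonal covariances = 7.179
total variance = 7.377 + 2 × 7.179 = 21.735
α = (k/(k−1))·(1 − ΣVar(i)/total variance) = (5/4)·(1 − 7.377/21.735) = 0.83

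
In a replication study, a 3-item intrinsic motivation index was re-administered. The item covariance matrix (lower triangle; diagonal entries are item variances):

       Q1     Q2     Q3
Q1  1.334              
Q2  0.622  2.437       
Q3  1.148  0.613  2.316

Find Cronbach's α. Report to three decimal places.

Cronbach's α = 0.659

Σσ²ᵢ = 1.334 + 2.437 + 2.316 = 6.087
Σ_{i<j} σ_ij = 2.383
total variance = 6.087 + 2 × 2.383 = 10.853
α = (k/(k−1))·(1 − Σσ²ᵢ/total variance) = (3/2)·(1 − 6.087/10.853) = 0.659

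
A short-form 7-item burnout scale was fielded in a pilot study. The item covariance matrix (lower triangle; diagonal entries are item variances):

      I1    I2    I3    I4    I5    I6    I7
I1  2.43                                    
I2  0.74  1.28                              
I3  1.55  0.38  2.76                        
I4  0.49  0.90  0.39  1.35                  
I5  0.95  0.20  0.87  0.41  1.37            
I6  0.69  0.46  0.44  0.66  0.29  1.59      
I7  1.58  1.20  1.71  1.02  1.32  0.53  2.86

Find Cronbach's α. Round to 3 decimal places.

Σσᵢ² = 2.43 + 1.28 + 2.76 + 1.35 + 1.37 + 1.59 + 2.86 = 13.64
Σ_{i<j} σ_ij = 16.78
Var(T) = 13.64 + 2 × 16.78 = 47.20
α = (k/(k−1))·(1 − Σσᵢ²/Var(T)) = (7/6)·(1 − 13.64/47.20) = 0.830

α = 0.830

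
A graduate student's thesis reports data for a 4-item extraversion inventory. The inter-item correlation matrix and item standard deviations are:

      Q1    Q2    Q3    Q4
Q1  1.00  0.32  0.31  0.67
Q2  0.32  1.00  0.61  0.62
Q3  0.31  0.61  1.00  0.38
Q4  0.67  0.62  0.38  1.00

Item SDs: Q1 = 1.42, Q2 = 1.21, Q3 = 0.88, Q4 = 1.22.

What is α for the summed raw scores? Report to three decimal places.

Σσ²ᵢ = 1.42² + 1.21² + 0.88² + 1.22² = 5.7433
Covariances σ_ij = r_ij · s_i · s_j:
  σ(Q1,Q2) = 0.32 × 1.42 × 1.21 = 0.5498
  σ(Q1,Q3) = 0.31 × 1.42 × 0.88 = 0.3874
  σ(Q1,Q4) = 0.67 × 1.42 × 1.22 = 1.1607
  σ(Q2,Q3) = 0.61 × 1.21 × 0.88 = 0.6495
  σ(Q2,Q4) = 0.62 × 1.21 × 1.22 = 0.9152
  σ(Q3,Q4) = 0.38 × 0.88 × 1.22 = 0.4080
σ²_T = Σσ²ᵢ + 2·Σσ_ij = 5.7433 + 2 × 4.0706 = 13.8845
α = (4/3)·(1 − 5.7433/13.8845) = 0.782

α = 0.782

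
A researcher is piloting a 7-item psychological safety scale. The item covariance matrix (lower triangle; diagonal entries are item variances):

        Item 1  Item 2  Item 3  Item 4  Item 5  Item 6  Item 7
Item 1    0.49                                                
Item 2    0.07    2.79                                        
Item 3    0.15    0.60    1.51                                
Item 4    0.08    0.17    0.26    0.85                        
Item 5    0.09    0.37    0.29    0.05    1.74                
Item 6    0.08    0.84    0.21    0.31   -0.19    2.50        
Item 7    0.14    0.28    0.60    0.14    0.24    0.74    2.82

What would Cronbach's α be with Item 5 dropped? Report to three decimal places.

Remaining items: Item 1, Item 2, Item 3, Item 4, Item 6, Item 7 (k = 6).
sum of item variances = 0.49 + 2.79 + 1.51 + 0.85 + 2.50 + 2.82 = 10.96
σ²_total = 10.96 + 2 × 4.67 = 20.30
α (item deleted) = (6/5)·(1 − 10.96/20.30) = 0.552

Cronbach's α = 0.552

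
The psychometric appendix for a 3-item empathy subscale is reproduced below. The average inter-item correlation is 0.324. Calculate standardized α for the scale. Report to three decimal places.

Standardized α = k·r̄ / (1 + (k−1)·r̄) = 3 × 0.324 / (1 + 2 × 0.324)
  = 0.9720 / 1.6480 = 0.590

standardized α = 0.590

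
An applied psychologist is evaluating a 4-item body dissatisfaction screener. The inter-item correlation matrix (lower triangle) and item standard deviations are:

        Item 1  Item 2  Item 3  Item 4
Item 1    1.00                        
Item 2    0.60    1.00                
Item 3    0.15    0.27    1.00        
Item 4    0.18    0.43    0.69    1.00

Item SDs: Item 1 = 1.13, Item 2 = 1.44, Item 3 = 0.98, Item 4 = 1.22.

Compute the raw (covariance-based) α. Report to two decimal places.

α = 0.71

Σσ²ᵢ = 1.13² + 1.44² + 0.98² + 1.22² = 5.7993
Covariances σ_ij = r_ij · s_i · s_j:
  σ(Item 1,Item 2) = 0.60 × 1.13 × 1.44 = 0.9763
  σ(Item 1,Item 3) = 0.15 × 1.13 × 0.98 = 0.1661
  σ(Item 1,Item 4) = 0.18 × 1.13 × 1.22 = 0.2481
  σ(Item 2,Item 3) = 0.27 × 1.44 × 0.98 = 0.3810
  σ(Item 2,Item 4) = 0.43 × 1.44 × 1.22 = 0.7554
  σ(Item 3,Item 4) = 0.69 × 0.98 × 1.22 = 0.8250
σ²_T = Σσ²ᵢ + 2·Σσ_ij = 5.7993 + 2 × 3.3519 = 12.5031
α = (4/3)·(1 − 5.7993/12.5031) = 0.71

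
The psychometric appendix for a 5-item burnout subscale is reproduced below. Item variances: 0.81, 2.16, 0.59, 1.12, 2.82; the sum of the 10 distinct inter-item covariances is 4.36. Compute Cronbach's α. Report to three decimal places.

α = 0.672

ΣVar(i) = 0.81 + 2.16 + 0.59 + 1.12 + 2.82 = 7.50
Sum of distinct covariances = 4.36
Var(T) = ΣVar(i) + 2·Σcov = 7.50 + 2 × 4.36 = 16.22
α = (5/4)·(1 − 7.50/16.22) = 0.672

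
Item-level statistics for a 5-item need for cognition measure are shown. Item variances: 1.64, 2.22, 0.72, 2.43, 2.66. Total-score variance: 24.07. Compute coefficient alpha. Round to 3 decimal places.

ΣVar(i) = 1.64 + 2.22 + 0.72 + 2.43 + 2.66 = 9.67
α = (k/(k−1))·(1 − ΣVar(i)/total variance) = (5/4)·(1 − 9.67/24.07) = 0.748

coefficient alpha = 0.748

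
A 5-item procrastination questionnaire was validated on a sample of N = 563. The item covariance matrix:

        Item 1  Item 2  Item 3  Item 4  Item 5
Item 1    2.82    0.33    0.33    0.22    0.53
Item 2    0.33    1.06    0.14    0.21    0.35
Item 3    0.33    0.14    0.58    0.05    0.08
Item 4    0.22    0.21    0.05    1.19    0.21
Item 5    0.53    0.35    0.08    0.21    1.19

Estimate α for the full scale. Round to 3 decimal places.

α = 0.522

ΣVar(i) = 2.82 + 1.06 + 0.58 + 1.19 + 1.19 = 6.84
Sum of the distinct covariances = 2.45
σ²_total = 6.84 + 2 × 2.45 = 11.74
α = (k/(k−1))·(1 − ΣVar(i)/σ²_total) = (5/4)·(1 − 6.84/11.74) = 0.522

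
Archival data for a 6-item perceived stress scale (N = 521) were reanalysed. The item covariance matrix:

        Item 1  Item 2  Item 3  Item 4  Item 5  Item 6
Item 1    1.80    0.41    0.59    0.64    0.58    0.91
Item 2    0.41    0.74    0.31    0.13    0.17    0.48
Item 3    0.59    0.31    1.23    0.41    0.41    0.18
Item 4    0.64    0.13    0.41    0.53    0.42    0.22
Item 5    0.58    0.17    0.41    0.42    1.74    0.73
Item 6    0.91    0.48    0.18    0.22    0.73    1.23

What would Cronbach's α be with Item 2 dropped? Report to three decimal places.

Remaining items: Item 1, Item 3, Item 4, Item 5, Item 6 (k = 5).
Σσ²ᵢ = 1.80 + 1.23 + 0.53 + 1.74 + 1.23 = 6.53
σ²_total = 6.53 + 2 × 5.09 = 16.71
α (item deleted) = (5/4)·(1 − 6.53/16.71) = 0.762

α = 0.762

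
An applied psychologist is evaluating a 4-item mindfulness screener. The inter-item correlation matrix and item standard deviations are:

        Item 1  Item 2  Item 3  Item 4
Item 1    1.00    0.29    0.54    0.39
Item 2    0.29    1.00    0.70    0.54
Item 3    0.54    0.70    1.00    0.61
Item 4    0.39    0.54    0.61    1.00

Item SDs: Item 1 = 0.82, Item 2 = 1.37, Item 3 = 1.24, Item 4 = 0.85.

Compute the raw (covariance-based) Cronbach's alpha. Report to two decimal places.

Cronbach's alpha = 0.80

Σσ²ᵢ = 0.82² + 1.37² + 1.24² + 0.85² = 4.8094
Covariances σ_ij = r_ij · s_i · s_j:
  σ(Item 1,Item 2) = 0.29 × 0.82 × 1.37 = 0.3258
  σ(Item 1,Item 3) = 0.54 × 0.82 × 1.24 = 0.5491
  σ(Item 1,Item 4) = 0.39 × 0.82 × 0.85 = 0.2718
  σ(Item 2,Item 3) = 0.70 × 1.37 × 1.24 = 1.1892
  σ(Item 2,Item 4) = 0.54 × 1.37 × 0.85 = 0.6288
  σ(Item 3,Item 4) = 0.61 × 1.24 × 0.85 = 0.6429
σ²_T = Σσ²ᵢ + 2·Σσ_ij = 4.8094 + 2 × 3.6076 = 12.0246
α = (4/3)·(1 − 4.8094/12.0246) = 0.80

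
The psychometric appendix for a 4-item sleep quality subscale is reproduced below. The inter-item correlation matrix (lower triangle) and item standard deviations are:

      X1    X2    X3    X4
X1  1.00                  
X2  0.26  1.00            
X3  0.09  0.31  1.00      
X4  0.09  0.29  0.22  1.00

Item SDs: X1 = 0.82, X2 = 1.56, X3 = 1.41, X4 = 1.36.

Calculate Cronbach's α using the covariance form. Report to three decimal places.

α = 0.525

Σσ²ᵢ = 0.82² + 1.56² + 1.41² + 1.36² = 6.9437
Covariances σ_ij = r_ij · s_i · s_j:
  σ(X1,X2) = 0.26 × 0.82 × 1.56 = 0.3326
  σ(X1,X3) = 0.09 × 0.82 × 1.41 = 0.1041
  σ(X1,X4) = 0.09 × 0.82 × 1.36 = 0.1004
  σ(X2,X3) = 0.31 × 1.56 × 1.41 = 0.6819
  σ(X2,X4) = 0.29 × 1.56 × 1.36 = 0.6153
  σ(X3,X4) = 0.22 × 1.41 × 1.36 = 0.4219
σ²_T = Σσ²ᵢ + 2·Σσ_ij = 6.9437 + 2 × 2.2562 = 11.4561
α = (4/3)·(1 − 6.9437/11.4561) = 0.525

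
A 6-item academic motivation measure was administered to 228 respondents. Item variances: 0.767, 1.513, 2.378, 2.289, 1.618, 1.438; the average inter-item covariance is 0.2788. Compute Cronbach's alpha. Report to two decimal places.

Σσᵢ² = 0.767 + 1.513 + 2.378 + 2.289 + 1.618 + 1.438 = 10.003
Sum of the 15 distinct covariances = 15 × 0.2788 = 4.1820
total variance = Σσᵢ² + 2·Σcov = 10.003 + 2 × 4.1820 = 18.3670
α = (6/5)·(1 − 10.003/18.3670) = 0.55

α = 0.55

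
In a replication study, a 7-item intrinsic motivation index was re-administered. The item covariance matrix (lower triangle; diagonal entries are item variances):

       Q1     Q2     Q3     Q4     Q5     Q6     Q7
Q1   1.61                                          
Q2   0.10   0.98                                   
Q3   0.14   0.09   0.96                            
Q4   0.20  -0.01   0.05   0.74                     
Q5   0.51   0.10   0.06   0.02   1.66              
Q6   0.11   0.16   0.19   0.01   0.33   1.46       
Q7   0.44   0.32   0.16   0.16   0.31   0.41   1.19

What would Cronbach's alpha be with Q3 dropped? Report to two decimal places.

Remaining items: Q1, Q2, Q4, Q5, Q6, Q7 (k = 6).
Σσᵢ² = 1.61 + 0.98 + 0.74 + 1.66 + 1.46 + 1.19 = 7.64
σ²_T = 7.64 + 2 × 3.17 = 13.98
α (item deleted) = (6/5)·(1 − 7.64/13.98) = 0.54

Cronbach's alpha = 0.54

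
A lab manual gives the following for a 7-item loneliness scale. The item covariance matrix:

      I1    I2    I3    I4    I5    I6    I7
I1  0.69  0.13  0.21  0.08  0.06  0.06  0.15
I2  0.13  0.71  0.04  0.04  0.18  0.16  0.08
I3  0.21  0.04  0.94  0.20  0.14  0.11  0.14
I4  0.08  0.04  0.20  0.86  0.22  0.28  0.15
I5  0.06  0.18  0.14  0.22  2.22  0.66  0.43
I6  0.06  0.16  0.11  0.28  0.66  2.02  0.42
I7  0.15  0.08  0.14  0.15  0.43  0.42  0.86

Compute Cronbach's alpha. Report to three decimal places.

α = 0.568

Σσᵢ² = 0.69 + 0.71 + 0.94 + 0.86 + 2.22 + 2.02 + 0.86 = 8.30
Sum of off-diagonal covariances = 3.94
σ²_total = 8.30 + 2 × 3.94 = 16.18
α = (k/(k−1))·(1 − Σσᵢ²/σ²_total) = (7/6)·(1 − 8.30/16.18) = 0.568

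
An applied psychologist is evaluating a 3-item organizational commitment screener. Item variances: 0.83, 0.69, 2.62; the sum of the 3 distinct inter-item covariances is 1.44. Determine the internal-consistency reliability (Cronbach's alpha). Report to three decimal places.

α = 0.615

Σσ²ᵢ = 0.83 + 0.69 + 2.62 = 4.14
Sum of distinct covariances = 1.44
σ²_total = Σσ²ᵢ + 2·Σcov = 4.14 + 2 × 1.44 = 7.02
α = (3/2)·(1 − 4.14/7.02) = 0.615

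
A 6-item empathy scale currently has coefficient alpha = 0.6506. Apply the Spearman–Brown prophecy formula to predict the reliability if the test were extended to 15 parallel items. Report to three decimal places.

Length factor m = 15/6 = 2.5000
α' = m·α / (1 + (m−1)·α)
   = 15/6 × 0.6506 / (1 + (15/6 − 1) × 0.6506)
   = 1.6265 / 1.9759 = 0.823

predicted reliability = 0.823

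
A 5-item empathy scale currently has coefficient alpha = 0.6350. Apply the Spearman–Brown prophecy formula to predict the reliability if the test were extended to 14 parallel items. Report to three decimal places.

Length factor m = 14/5 = 2.8000
α' = m·α / (1 + (m−1)·α)
   = 14/5 × 0.6350 / (1 + (14/5 − 1) × 0.6350)
   = 1.7780 / 2.1430 = 0.830

predicted reliability = 0.830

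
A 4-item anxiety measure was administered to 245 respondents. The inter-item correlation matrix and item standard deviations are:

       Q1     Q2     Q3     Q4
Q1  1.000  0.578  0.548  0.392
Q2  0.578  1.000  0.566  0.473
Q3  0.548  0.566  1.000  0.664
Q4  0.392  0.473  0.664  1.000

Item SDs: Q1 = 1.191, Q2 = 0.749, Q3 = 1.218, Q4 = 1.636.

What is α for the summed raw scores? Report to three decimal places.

Σσ²ᵢ = 1.191² + 0.749² + 1.218² + 1.636² = 6.1395
Covariances σ_ij = r_ij · s_i · s_j:
  σ(Q1,Q2) = 0.578 × 1.191 × 0.749 = 0.5156
  σ(Q1,Q3) = 0.548 × 1.191 × 1.218 = 0.7949
  σ(Q1,Q4) = 0.392 × 1.191 × 1.636 = 0.7638
  σ(Q2,Q3) = 0.566 × 0.749 × 1.218 = 0.5164
  σ(Q2,Q4) = 0.473 × 0.749 × 1.636 = 0.5796
  σ(Q3,Q4) = 0.664 × 1.218 × 1.636 = 1.3231
σ²_T = Σσ²ᵢ + 2·Σσ_ij = 6.1395 + 2 × 4.4934 = 15.1263
α = (4/3)·(1 − 6.1395/15.1263) = 0.792

α = 0.792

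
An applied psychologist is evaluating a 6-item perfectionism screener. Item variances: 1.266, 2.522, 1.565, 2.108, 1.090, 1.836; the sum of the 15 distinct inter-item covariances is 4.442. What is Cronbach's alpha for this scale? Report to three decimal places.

Σσᵢ² = 1.266 + 2.522 + 1.565 + 2.108 + 1.090 + 1.836 = 10.387
Sum of distinct covariances = 4.442
σ²_total = Σσᵢ² + 2·Σcov = 10.387 + 2 × 4.442 = 19.271
α = (6/5)·(1 − 10.387/19.271) = 0.553

α = 0.553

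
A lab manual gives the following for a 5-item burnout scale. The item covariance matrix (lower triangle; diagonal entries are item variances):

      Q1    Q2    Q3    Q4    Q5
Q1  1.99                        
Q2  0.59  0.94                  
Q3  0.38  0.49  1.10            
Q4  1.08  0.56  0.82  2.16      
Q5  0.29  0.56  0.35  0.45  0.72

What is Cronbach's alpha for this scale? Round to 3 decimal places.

α = 0.771

Σσᵢ² = 1.99 + 0.94 + 1.10 + 2.16 + 0.72 = 6.91
Σ_{i<j} σ_ij = 5.57
total variance = 6.91 + 2 × 5.57 = 18.05
α = (k/(k−1))·(1 − Σσᵢ²/total variance) = (5/4)·(1 − 6.91/18.05) = 0.771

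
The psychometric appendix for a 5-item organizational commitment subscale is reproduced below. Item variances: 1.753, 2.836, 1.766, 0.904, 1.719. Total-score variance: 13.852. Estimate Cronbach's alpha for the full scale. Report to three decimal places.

sum of item variances = 1.753 + 2.836 + 1.766 + 0.904 + 1.719 = 8.978
α = (k/(k−1))·(1 − sum of item variances/σ²_total) = (5/4)·(1 − 8.978/13.852) = 0.440

Cronbach's alpha = 0.440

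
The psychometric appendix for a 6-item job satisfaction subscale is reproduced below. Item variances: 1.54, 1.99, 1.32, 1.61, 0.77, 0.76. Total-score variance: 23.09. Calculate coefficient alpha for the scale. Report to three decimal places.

Σσ²ᵢ = 1.54 + 1.99 + 1.32 + 1.61 + 0.77 + 0.76 = 7.99
α = (k/(k−1))·(1 − Σσ²ᵢ/σ²_T) = (6/5)·(1 − 7.99/23.09) = 0.785

α = 0.785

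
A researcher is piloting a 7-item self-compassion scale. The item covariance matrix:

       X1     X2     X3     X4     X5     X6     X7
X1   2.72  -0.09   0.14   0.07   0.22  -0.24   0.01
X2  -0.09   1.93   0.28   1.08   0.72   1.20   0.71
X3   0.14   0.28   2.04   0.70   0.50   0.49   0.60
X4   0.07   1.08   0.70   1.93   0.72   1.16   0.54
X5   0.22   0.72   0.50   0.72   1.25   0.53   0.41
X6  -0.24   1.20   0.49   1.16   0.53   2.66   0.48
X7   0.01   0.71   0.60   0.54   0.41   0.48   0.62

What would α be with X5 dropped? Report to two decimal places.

α = 0.65

Remaining items: X1, X2, X3, X4, X6, X7 (k = 6).
Σσᵢ² = 2.72 + 1.93 + 2.04 + 1.93 + 2.66 + 0.62 = 11.90
total variance = 11.90 + 2 × 7.13 = 26.16
α (item deleted) = (6/5)·(1 − 11.90/26.16) = 0.65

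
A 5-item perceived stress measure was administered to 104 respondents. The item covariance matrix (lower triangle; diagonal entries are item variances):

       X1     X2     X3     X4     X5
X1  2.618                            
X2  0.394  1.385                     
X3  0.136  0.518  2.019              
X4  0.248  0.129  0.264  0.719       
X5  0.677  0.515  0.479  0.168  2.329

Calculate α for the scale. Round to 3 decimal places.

Σσ²ᵢ = 2.618 + 1.385 + 2.019 + 0.719 + 2.329 = 9.070
Sum of the distinct covariances = 3.528
total variance = 9.070 + 2 × 3.528 = 16.126
α = (k/(k−1))·(1 − Σσ²ᵢ/total variance) = (5/4)·(1 − 9.070/16.126) = 0.547

α = 0.547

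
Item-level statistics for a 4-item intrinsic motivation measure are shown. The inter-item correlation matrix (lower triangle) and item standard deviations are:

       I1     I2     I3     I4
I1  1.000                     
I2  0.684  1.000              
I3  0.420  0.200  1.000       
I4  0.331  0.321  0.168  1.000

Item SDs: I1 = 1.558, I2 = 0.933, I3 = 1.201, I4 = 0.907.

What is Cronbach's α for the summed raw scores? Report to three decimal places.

α = 0.684

Σσ²ᵢ = 1.558² + 0.933² + 1.201² + 0.907² = 5.5629
Covariances σ_ij = r_ij · s_i · s_j:
  σ(I1,I2) = 0.684 × 1.558 × 0.933 = 0.9943
  σ(I1,I3) = 0.420 × 1.558 × 1.201 = 0.7859
  σ(I1,I4) = 0.331 × 1.558 × 0.907 = 0.4677
  σ(I2,I3) = 0.200 × 0.933 × 1.201 = 0.2241
  σ(I2,I4) = 0.321 × 0.933 × 0.907 = 0.2716
  σ(I3,I4) = 0.168 × 1.201 × 0.907 = 0.1830
σ²_T = Σσ²ᵢ + 2·Σσ_ij = 5.5629 + 2 × 2.9266 = 11.4161
α = (4/3)·(1 − 5.5629/11.4161) = 0.684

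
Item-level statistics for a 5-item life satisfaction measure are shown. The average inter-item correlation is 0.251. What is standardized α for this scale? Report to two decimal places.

Standardized α = k·r̄ / (1 + (k−1)·r̄) = 5 × 0.251 / (1 + 4 × 0.251)
  = 1.2550 / 2.0040 = 0.63

α = 0.63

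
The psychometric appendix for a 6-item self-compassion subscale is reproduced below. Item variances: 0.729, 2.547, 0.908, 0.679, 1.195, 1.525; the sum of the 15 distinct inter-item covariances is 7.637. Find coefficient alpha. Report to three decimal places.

sum of item variances = 0.729 + 2.547 + 0.908 + 0.679 + 1.195 + 1.525 = 7.583
Sum of distinct covariances = 7.637
total variance = sum of item variances + 2·Σcov = 7.583 + 2 × 7.637 = 22.857
α = (6/5)·(1 − 7.583/22.857) = 0.802

coefficient alpha = 0.802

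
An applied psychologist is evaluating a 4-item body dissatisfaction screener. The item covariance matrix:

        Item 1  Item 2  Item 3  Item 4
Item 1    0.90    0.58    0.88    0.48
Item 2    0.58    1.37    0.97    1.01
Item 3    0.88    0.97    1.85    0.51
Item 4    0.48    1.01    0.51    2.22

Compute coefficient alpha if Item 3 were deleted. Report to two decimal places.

α = 0.72

Remaining items: Item 1, Item 2, Item 4 (k = 3).
ΣVar(i) = 0.90 + 1.37 + 2.22 = 4.49
Var(T) = 4.49 + 2 × 2.07 = 8.63
α (item deleted) = (3/2)·(1 − 4.49/8.63) = 0.72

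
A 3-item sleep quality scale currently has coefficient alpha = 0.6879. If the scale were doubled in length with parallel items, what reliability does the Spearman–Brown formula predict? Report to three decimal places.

Length factor m = 2
α' = m·α / (1 + (m−1)·α)
   = 2 × 0.6879 / (1 + (2 − 1) × 0.6879)
   = 1.3758 / 1.6879 = 0.815

predicted reliability = 0.815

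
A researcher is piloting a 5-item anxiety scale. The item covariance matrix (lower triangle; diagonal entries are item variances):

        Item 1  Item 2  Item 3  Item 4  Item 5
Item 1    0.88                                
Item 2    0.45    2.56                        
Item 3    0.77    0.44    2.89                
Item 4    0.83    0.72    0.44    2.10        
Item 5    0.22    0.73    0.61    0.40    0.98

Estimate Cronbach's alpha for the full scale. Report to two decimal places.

Cronbach's alpha = 0.68

sum of item variances = 0.88 + 2.56 + 2.89 + 2.10 + 0.98 = 9.41
Sum of off-diagonal covariances = 5.61
σ²_total = 9.41 + 2 × 5.61 = 20.63
α = (k/(k−1))·(1 − sum of item variances/σ²_total) = (5/4)·(1 − 9.41/20.63) = 0.68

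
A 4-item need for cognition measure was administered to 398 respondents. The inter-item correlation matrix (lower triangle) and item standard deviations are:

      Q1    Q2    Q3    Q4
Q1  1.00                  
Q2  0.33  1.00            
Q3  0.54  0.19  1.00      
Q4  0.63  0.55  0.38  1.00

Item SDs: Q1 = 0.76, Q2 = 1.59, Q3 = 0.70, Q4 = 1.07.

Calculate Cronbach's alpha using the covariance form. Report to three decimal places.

α = 0.701

Σσ²ᵢ = 0.76² + 1.59² + 0.70² + 1.07² = 4.7406
Covariances σ_ij = r_ij · s_i · s_j:
  σ(Q1,Q2) = 0.33 × 0.76 × 1.59 = 0.3988
  σ(Q1,Q3) = 0.54 × 0.76 × 0.70 = 0.2873
  σ(Q1,Q4) = 0.63 × 0.76 × 1.07 = 0.5123
  σ(Q2,Q3) = 0.19 × 1.59 × 0.70 = 0.2115
  σ(Q2,Q4) = 0.55 × 1.59 × 1.07 = 0.9357
  σ(Q3,Q4) = 0.38 × 0.70 × 1.07 = 0.2846
σ²_T = Σσ²ᵢ + 2·Σσ_ij = 4.7406 + 2 × 2.6302 = 10.0010
α = (4/3)·(1 − 4.7406/10.0010) = 0.701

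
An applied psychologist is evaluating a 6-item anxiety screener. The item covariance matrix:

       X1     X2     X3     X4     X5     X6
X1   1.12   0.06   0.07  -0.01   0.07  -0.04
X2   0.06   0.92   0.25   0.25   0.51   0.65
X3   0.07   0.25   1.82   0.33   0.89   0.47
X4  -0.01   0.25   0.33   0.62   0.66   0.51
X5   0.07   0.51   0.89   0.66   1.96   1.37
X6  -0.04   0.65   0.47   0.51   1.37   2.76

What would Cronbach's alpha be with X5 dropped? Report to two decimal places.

Cronbach's alpha = 0.52

Remaining items: X1, X2, X3, X4, X6 (k = 5).
Σσ²ᵢ = 1.12 + 0.92 + 1.82 + 0.62 + 2.76 = 7.24
σ²_T = 7.24 + 2 × 2.54 = 12.32
α (item deleted) = (5/4)·(1 − 7.24/12.32) = 0.52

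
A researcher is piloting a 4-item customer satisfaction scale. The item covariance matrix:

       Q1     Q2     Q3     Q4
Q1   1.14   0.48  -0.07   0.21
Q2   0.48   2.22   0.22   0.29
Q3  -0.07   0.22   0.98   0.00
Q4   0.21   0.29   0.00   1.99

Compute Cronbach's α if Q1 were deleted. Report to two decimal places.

Cronbach's α = 0.25

Remaining items: Q2, Q3, Q4 (k = 3).
sum of item variances = 2.22 + 0.98 + 1.99 = 5.19
σ²_T = 5.19 + 2 × 0.51 = 6.21
α (item deleted) = (3/2)·(1 − 5.19/6.21) = 0.25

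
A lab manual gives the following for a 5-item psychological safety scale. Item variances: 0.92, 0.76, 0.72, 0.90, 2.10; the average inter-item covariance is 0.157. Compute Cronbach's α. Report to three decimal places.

Σσ²ᵢ = 0.92 + 0.76 + 0.72 + 0.90 + 2.10 = 5.40
Sum of the 10 distinct covariances = 10 × 0.157 = 1.570
σ²_T = Σσ²ᵢ + 2·Σcov = 5.40 + 2 × 1.570 = 8.540
α = (5/4)·(1 − 5.40/8.540) = 0.460

Cronbach's α = 0.460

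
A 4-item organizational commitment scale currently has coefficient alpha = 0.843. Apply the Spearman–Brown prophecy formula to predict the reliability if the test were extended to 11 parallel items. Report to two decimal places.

predicted reliability = 0.94

Length factor m = 11/4 = 2.7500
α' = m·α / (1 + (m−1)·α)
   = 11/4 × 0.843 / (1 + (11/4 − 1) × 0.843)
   = 2.3182 / 2.4752 = 0.94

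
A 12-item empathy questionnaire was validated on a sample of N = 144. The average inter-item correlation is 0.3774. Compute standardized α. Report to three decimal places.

standardized α = 0.879

Standardized α = k·r̄ / (1 + (k−1)·r̄) = 12 × 0.3774 / (1 + 11 × 0.3774)
  = 4.5288 / 5.1514 = 0.879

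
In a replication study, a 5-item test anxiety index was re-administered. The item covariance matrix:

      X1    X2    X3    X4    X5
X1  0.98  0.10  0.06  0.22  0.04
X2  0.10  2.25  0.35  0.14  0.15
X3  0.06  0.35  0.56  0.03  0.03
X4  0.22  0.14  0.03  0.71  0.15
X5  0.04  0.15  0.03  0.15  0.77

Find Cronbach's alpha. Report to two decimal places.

Σσᵢ² = 0.98 + 2.25 + 0.56 + 0.71 + 0.77 = 5.27
Sum of the distinct covariances = 1.27
total variance = 5.27 + 2 × 1.27 = 7.81
α = (k/(k−1))·(1 − Σσᵢ²/total variance) = (5/4)·(1 − 5.27/7.81) = 0.41

Cronbach's alpha = 0.41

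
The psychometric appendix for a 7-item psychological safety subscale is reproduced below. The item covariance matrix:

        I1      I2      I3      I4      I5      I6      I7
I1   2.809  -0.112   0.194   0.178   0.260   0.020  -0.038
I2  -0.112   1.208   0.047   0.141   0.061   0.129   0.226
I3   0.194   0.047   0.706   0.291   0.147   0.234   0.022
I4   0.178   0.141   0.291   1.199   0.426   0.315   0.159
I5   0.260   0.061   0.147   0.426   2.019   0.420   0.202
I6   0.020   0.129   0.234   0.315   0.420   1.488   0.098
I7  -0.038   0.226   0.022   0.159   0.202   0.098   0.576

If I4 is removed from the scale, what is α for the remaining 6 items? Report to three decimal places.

α = 0.363

Remaining items: I1, I2, I3, I5, I6, I7 (k = 6).
Σσ²ᵢ = 2.809 + 1.208 + 0.706 + 2.019 + 1.488 + 0.576 = 8.806
Var(T) = 8.806 + 2 × 1.910 = 12.626
α (item deleted) = (6/5)·(1 − 8.806/12.626) = 0.363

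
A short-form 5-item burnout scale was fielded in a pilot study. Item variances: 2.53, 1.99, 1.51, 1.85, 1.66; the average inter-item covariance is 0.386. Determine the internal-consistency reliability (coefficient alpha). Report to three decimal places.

α = 0.559

ΣVar(i) = 2.53 + 1.99 + 1.51 + 1.85 + 1.66 = 9.54
Sum of the 10 distinct covariances = 10 × 0.386 = 3.860
Var(T) = ΣVar(i) + 2·Σcov = 9.54 + 2 × 3.860 = 17.260
α = (5/4)·(1 − 9.54/17.260) = 0.559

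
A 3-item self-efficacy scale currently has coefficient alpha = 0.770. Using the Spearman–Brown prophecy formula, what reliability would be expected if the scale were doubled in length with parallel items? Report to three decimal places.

Length factor m = 2
α' = m·α / (1 + (m−1)·α)
   = 2 × 0.770 / (1 + (2 − 1) × 0.770)
   = 1.5400 / 1.7700 = 0.870

predicted reliability = 0.870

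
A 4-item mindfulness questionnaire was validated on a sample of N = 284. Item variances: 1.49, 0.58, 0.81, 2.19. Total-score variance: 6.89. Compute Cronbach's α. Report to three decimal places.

sum of item variances = 1.49 + 0.58 + 0.81 + 2.19 = 5.07
α = (k/(k−1))·(1 − sum of item variances/σ²_total) = (4/3)·(1 − 5.07/6.89) = 0.352

α = 0.352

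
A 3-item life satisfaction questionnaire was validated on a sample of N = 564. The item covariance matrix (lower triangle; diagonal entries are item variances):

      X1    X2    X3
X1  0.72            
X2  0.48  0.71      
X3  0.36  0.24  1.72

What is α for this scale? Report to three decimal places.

α = 0.610

ΣVar(i) = 0.72 + 0.71 + 1.72 = 3.15
Sum of the distinct covariances = 1.08
σ²_total = 3.15 + 2 × 1.08 = 5.31
α = (k/(k−1))·(1 − ΣVar(i)/σ²_total) = (3/2)·(1 − 3.15/5.31) = 0.610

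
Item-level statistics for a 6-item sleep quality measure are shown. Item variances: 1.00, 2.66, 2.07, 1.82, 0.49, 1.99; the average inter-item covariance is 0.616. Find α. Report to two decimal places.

sum of item variances = 1.00 + 2.66 + 2.07 + 1.82 + 0.49 + 1.99 = 10.03
Sum of the 15 distinct covariances = 15 × 0.616 = 9.240
σ²_T = sum of item variances + 2·Σcov = 10.03 + 2 × 9.240 = 28.510
α = (6/5)·(1 − 10.03/28.510) = 0.78

α = 0.78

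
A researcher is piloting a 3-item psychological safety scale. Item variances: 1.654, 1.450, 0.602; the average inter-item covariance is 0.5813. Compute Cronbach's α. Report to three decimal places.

Cronbach's α = 0.727

Σσᵢ² = 1.654 + 1.450 + 0.602 = 3.706
Sum of the 3 distinct covariances = 3 × 0.5813 = 1.7439
Var(T) = Σσᵢ² + 2·Σcov = 3.706 + 2 × 1.7439 = 7.1938
α = (3/2)·(1 − 3.706/7.1938) = 0.727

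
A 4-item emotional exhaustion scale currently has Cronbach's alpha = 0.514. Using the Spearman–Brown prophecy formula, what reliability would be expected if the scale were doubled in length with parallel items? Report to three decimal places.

Length factor m = 2
α' = m·α / (1 + (m−1)·α)
   = 2 × 0.514 / (1 + (2 − 1) × 0.514)
   = 1.0280 / 1.5140 = 0.679

predicted reliability = 0.679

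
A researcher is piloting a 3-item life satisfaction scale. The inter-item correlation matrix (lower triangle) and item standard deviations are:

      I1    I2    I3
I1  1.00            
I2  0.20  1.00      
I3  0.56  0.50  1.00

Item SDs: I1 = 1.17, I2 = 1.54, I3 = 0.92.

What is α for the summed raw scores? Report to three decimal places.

α = 0.632

Σσ²ᵢ = 1.17² + 1.54² + 0.92² = 4.5869
Covariances σ_ij = r_ij · s_i · s_j:
  σ(I1,I2) = 0.20 × 1.17 × 1.54 = 0.3604
  σ(I1,I3) = 0.56 × 1.17 × 0.92 = 0.6028
  σ(I2,I3) = 0.50 × 1.54 × 0.92 = 0.7084
σ²_T = Σσ²ᵢ + 2·Σσ_ij = 4.5869 + 2 × 1.6716 = 7.9301
α = (3/2)·(1 − 4.5869/7.9301) = 0.632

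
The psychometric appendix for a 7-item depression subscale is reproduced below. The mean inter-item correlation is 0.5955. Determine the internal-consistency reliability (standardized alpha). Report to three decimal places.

Standardized α = k·r̄ / (1 + (k−1)·r̄) = 7 × 0.5955 / (1 + 6 × 0.5955)
  = 4.1685 / 4.5730 = 0.912

α = 0.912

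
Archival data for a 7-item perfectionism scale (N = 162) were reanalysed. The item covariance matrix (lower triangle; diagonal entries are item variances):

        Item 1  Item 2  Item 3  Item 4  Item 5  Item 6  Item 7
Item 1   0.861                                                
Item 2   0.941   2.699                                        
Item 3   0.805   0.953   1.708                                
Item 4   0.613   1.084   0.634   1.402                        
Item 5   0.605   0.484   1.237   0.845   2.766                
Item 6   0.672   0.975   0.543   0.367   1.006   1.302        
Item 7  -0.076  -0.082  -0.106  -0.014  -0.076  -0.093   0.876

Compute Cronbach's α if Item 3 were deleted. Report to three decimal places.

Cronbach's α = 0.713

Remaining items: Item 1, Item 2, Item 4, Item 5, Item 6, Item 7 (k = 6).
Σσᵢ² = 0.861 + 2.699 + 1.402 + 2.766 + 1.302 + 0.876 = 9.906
total variance = 9.906 + 2 × 7.251 = 24.408
α (item deleted) = (6/5)·(1 − 9.906/24.408) = 0.713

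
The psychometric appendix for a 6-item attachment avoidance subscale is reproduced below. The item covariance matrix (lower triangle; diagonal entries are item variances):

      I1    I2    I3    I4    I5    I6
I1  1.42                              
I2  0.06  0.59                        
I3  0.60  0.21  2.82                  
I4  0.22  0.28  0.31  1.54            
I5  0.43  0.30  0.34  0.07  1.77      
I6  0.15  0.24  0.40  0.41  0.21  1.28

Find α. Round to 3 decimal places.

α = 0.568

Σσ²ᵢ = 1.42 + 0.59 + 2.82 + 1.54 + 1.77 + 1.28 = 9.42
Sum of the distinct covariances = 4.23
Var(T) = 9.42 + 2 × 4.23 = 17.88
α = (k/(k−1))·(1 − Σσ²ᵢ/Var(T)) = (6/5)·(1 − 9.42/17.88) = 0.568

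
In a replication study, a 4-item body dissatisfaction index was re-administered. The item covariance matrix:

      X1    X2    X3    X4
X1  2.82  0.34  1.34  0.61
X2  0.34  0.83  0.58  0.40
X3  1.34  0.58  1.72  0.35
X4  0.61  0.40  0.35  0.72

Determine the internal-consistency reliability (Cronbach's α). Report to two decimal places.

α = 0.72

Σσᵢ² = 2.82 + 0.83 + 1.72 + 0.72 = 6.09
Σ_{i<j} σ_ij = 3.62
total variance = 6.09 + 2 × 3.62 = 13.33
α = (k/(k−1))·(1 − Σσᵢ²/total variance) = (4/3)·(1 − 6.09/13.33) = 0.72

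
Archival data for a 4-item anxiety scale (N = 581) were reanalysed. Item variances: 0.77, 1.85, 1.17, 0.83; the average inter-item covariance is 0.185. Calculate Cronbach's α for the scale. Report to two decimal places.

sum of item variances = 0.77 + 1.85 + 1.17 + 0.83 = 4.62
Sum of the 6 distinct covariances = 6 × 0.185 = 1.110
σ²_T = sum of item variances + 2·Σcov = 4.62 + 2 × 1.110 = 6.840
α = (4/3)·(1 − 4.62/6.840) = 0.43

α = 0.43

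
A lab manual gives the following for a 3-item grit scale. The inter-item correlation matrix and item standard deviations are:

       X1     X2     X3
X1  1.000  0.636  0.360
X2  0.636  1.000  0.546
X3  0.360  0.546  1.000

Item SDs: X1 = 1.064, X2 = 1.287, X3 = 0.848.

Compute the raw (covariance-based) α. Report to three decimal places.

Σσ²ᵢ = 1.064² + 1.287² + 0.848² = 3.5076
Covariances σ_ij = r_ij · s_i · s_j:
  σ(X1,X2) = 0.636 × 1.064 × 1.287 = 0.8709
  σ(X1,X3) = 0.360 × 1.064 × 0.848 = 0.3248
  σ(X2,X3) = 0.546 × 1.287 × 0.848 = 0.5959
σ²_T = Σσ²ᵢ + 2·Σσ_ij = 3.5076 + 2 × 1.7916 = 7.0908
α = (3/2)·(1 − 3.5076/7.0908) = 0.758

α = 0.758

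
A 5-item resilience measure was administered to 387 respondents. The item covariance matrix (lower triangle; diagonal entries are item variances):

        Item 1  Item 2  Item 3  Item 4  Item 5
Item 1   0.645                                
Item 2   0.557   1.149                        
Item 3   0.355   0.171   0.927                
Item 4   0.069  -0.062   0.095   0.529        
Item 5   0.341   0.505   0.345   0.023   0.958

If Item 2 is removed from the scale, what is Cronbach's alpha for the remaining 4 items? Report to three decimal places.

Cronbach's alpha = 0.594

Remaining items: Item 1, Item 3, Item 4, Item 5 (k = 4).
Σσᵢ² = 0.645 + 0.927 + 0.529 + 0.958 = 3.059
σ²_T = 3.059 + 2 × 1.228 = 5.515
α (item deleted) = (4/3)·(1 − 3.059/5.515) = 0.594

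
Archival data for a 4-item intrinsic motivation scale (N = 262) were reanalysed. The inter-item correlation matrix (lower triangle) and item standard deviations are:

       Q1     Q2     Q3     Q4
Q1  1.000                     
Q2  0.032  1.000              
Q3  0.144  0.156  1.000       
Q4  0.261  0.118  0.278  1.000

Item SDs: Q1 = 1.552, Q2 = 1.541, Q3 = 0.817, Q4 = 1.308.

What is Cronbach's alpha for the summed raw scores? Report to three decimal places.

Σσ²ᵢ = 1.552² + 1.541² + 0.817² + 1.308² = 7.1617
Covariances σ_ij = r_ij · s_i · s_j:
  σ(Q1,Q2) = 0.032 × 1.552 × 1.541 = 0.0765
  σ(Q1,Q3) = 0.144 × 1.552 × 0.817 = 0.1826
  σ(Q1,Q4) = 0.261 × 1.552 × 1.308 = 0.5298
  σ(Q2,Q3) = 0.156 × 1.541 × 0.817 = 0.1964
  σ(Q2,Q4) = 0.118 × 1.541 × 1.308 = 0.2378
  σ(Q3,Q4) = 0.278 × 0.817 × 1.308 = 0.2971
σ²_T = Σσ²ᵢ + 2·Σσ_ij = 7.1617 + 2 × 1.5202 = 10.2021
α = (4/3)·(1 − 7.1617/10.2021) = 0.397

Cronbach's alpha = 0.397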